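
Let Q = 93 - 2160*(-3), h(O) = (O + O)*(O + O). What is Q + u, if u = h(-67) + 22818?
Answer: 47347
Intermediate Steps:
h(O) = 4*O² (h(O) = (2*O)*(2*O) = 4*O²)
Q = 6573 (Q = 93 - 108*(-60) = 93 + 6480 = 6573)
u = 40774 (u = 4*(-67)² + 22818 = 4*4489 + 22818 = 17956 + 22818 = 40774)
Q + u = 6573 + 40774 = 47347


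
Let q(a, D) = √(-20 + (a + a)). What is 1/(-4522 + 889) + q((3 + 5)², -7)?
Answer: -1/3633 + 6*√3 ≈ 10.392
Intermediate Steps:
q(a, D) = √(-20 + 2*a)
1/(-4522 + 889) + q((3 + 5)², -7) = 1/(-4522 + 889) + √(-20 + 2*(3 + 5)²) = 1/(-3633) + √(-20 + 2*8²) = -1/3633 + √(-20 + 2*64) = -1/3633 + √(-20 + 128) = -1/3633 + √108 = -1/3633 + 6*√3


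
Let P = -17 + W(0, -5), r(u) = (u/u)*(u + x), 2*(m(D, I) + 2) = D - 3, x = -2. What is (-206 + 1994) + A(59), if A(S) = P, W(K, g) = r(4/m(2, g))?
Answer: 8837/5 ≈ 1767.4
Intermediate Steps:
m(D, I) = -7/2 + D/2 (m(D, I) = -2 + (D - 3)/2 = -2 + (-3 + D)/2 = -2 + (-3/2 + D/2) = -7/2 + D/2)
r(u) = -2 + u (r(u) = (u/u)*(u - 2) = 1*(-2 + u) = -2 + u)
W(K, g) = -18/5 (W(K, g) = -2 + 4/(-7/2 + (½)*2) = -2 + 4/(-7/2 + 1) = -2 + 4/(-5/2) = -2 + 4*(-⅖) = -2 - 8/5 = -18/5)
P = -103/5 (P = -17 - 18/5 = -103/5 ≈ -20.600)
A(S) = -103/5
(-206 + 1994) + A(59) = (-206 + 1994) - 103/5 = 1788 - 103/5 = 8837/5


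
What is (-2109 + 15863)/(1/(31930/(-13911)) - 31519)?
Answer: -439165220/1006415581 ≈ -0.43637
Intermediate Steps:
(-2109 + 15863)/(1/(31930/(-13911)) - 31519) = 13754/(1/(31930*(-1/13911)) - 31519) = 13754/(1/(-31930/13911) - 31519) = 13754/(-13911/31930 - 31519) = 13754/(-1006415581/31930) = 13754*(-31930/1006415581) = -439165220/1006415581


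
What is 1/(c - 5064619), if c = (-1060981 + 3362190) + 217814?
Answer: -1/2545596 ≈ -3.9284e-7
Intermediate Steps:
c = 2519023 (c = 2301209 + 217814 = 2519023)
1/(c - 5064619) = 1/(2519023 - 5064619) = 1/(-2545596) = -1/2545596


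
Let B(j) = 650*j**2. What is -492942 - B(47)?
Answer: -1928792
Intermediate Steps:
-492942 - B(47) = -492942 - 650*47**2 = -492942 - 650*2209 = -492942 - 1*1435850 = -492942 - 1435850 = -1928792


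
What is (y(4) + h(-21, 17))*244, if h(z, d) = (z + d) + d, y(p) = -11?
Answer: 488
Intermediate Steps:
h(z, d) = z + 2*d (h(z, d) = (d + z) + d = z + 2*d)
(y(4) + h(-21, 17))*244 = (-11 + (-21 + 2*17))*244 = (-11 + (-21 + 34))*244 = (-11 + 13)*244 = 2*244 = 488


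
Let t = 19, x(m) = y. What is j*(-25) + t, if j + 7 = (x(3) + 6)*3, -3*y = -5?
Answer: -381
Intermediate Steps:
y = 5/3 (y = -1/3*(-5) = 5/3 ≈ 1.6667)
x(m) = 5/3
j = 16 (j = -7 + (5/3 + 6)*3 = -7 + (23/3)*3 = -7 + 23 = 16)
j*(-25) + t = 16*(-25) + 19 = -400 + 19 = -381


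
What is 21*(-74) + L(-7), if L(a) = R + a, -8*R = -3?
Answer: -12485/8 ≈ -1560.6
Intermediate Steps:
R = 3/8 (R = -⅛*(-3) = 3/8 ≈ 0.37500)
L(a) = 3/8 + a
21*(-74) + L(-7) = 21*(-74) + (3/8 - 7) = -1554 - 53/8 = -12485/8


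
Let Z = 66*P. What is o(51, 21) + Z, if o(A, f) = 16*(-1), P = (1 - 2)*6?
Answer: -412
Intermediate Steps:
P = -6 (P = -1*6 = -6)
o(A, f) = -16
Z = -396 (Z = 66*(-6) = -396)
o(51, 21) + Z = -16 - 396 = -412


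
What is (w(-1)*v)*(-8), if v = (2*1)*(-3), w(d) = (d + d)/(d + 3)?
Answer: -48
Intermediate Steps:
w(d) = 2*d/(3 + d) (w(d) = (2*d)/(3 + d) = 2*d/(3 + d))
v = -6 (v = 2*(-3) = -6)
(w(-1)*v)*(-8) = ((2*(-1)/(3 - 1))*(-6))*(-8) = ((2*(-1)/2)*(-6))*(-8) = ((2*(-1)*(½))*(-6))*(-8) = -1*(-6)*(-8) = 6*(-8) = -48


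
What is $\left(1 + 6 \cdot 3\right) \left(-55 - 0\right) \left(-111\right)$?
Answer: $115995$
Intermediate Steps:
$\left(1 + 6 \cdot 3\right) \left(-55 - 0\right) \left(-111\right) = \left(1 + 18\right) \left(-55 + \left(5 - 5\right)\right) \left(-111\right) = 19 \left(-55 + 0\right) \left(-111\right) = 19 \left(\left(-55\right) \left(-111\right)\right) = 19 \cdot 6105 = 115995$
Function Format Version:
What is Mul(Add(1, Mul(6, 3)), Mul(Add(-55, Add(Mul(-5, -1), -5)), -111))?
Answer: 115995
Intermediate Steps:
Mul(Add(1, Mul(6, 3)), Mul(Add(-55, Add(Mul(-5, -1), -5)), -111)) = Mul(Add(1, 18), Mul(Add(-55, Add(5, -5)), -111)) = Mul(19, Mul(Add(-55, 0), -111)) = Mul(19, Mul(-55, -111)) = Mul(19, 6105) = 115995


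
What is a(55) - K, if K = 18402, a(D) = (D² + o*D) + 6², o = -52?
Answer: -18201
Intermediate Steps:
a(D) = 36 + D² - 52*D (a(D) = (D² - 52*D) + 6² = (D² - 52*D) + 36 = 36 + D² - 52*D)
a(55) - K = (36 + 55² - 52*55) - 1*18402 = (36 + 3025 - 2860) - 18402 = 201 - 18402 = -18201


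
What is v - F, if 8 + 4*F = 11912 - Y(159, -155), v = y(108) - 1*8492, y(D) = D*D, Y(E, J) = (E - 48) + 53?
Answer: 237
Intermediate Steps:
Y(E, J) = 5 + E (Y(E, J) = (-48 + E) + 53 = 5 + E)
y(D) = D²
v = 3172 (v = 108² - 1*8492 = 11664 - 8492 = 3172)
F = 2935 (F = -2 + (11912 - (5 + 159))/4 = -2 + (11912 - 1*164)/4 = -2 + (11912 - 164)/4 = -2 + (¼)*11748 = -2 + 2937 = 2935)
v - F = 3172 - 1*2935 = 3172 - 2935 = 237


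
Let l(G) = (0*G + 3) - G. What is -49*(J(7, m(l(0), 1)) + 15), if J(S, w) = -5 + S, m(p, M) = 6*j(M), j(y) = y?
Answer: -833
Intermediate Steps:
l(G) = 3 - G (l(G) = (0 + 3) - G = 3 - G)
m(p, M) = 6*M
-49*(J(7, m(l(0), 1)) + 15) = -49*((-5 + 7) + 15) = -49*(2 + 15) = -49*17 = -833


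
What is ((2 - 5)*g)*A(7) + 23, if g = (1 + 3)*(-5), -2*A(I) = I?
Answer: -187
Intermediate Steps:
A(I) = -I/2
g = -20 (g = 4*(-5) = -20)
((2 - 5)*g)*A(7) + 23 = ((2 - 5)*(-20))*(-1/2*7) + 23 = -3*(-20)*(-7/2) + 23 = 60*(-7/2) + 23 = -210 + 23 = -187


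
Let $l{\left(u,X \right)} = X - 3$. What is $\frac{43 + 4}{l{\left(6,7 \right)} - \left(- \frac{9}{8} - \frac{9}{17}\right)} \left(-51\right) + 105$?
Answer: $- \frac{245247}{769} \approx -318.92$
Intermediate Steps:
$l{\left(u,X \right)} = -3 + X$ ($l{\left(u,X \right)} = X - 3 = -3 + X$)
$\frac{43 + 4}{l{\left(6,7 \right)} - \left(- \frac{9}{8} - \frac{9}{17}\right)} \left(-51\right) + 105 = \frac{43 + 4}{\left(-3 + 7\right) - \left(- \frac{9}{8} - \frac{9}{17}\right)} \left(-51\right) + 105 = \frac{47}{4 - - \frac{225}{136}} \left(-51\right) + 105 = \frac{47}{4 + \left(\frac{9}{8} + \frac{9}{17}\right)} \left(-51\right) + 105 = \frac{47}{4 + \frac{225}{136}} \left(-51\right) + 105 = \frac{47}{\frac{769}{136}} \left(-51\right) + 105 = 47 \cdot \frac{136}{769} \left(-51\right) + 105 = \frac{6392}{769} \left(-51\right) + 105 = - \frac{325992}{769} + 105 = - \frac{245247}{769}$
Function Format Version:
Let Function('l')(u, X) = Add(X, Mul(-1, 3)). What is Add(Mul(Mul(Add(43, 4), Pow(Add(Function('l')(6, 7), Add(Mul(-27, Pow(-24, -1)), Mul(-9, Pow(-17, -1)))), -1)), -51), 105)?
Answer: Rational(-245247, 769) ≈ -318.92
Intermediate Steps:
Function('l')(u, X) = Add(-3, X) (Function('l')(u, X) = Add(X, -3) = Add(-3, X))
Add(Mul(Mul(Add(43, 4), Pow(Add(Function('l')(6, 7), Add(Mul(-27, Pow(-24, -1)), Mul(-9, Pow(-17, -1)))), -1)), -51), 105) = Add(Mul(Mul(Add(43, 4), Pow(Add(Add(-3, 7), Add(Mul(-27, Pow(-24, -1)), Mul(-9, Pow(-17, -1)))), -1)), -51), 105) = Add(Mul(Mul(47, Pow(Add(4, Add(Mul(-27, Rational(-1, 24)), Mul(-9, Rational(-1, 17)))), -1)), -51), 105) = Add(Mul(Mul(47, Pow(Add(4, Add(Rational(9, 8), Rational(9, 17))), -1)), -51), 105) = Add(Mul(Mul(47, Pow(Add(4, Rational(225, 136)), -1)), -51), 105) = Add(Mul(Mul(47, Pow(Rational(769, 136), -1)), -51), 105) = Add(Mul(Mul(47, Rational(136, 769)), -51), 105) = Add(Mul(Rational(6392, 769), -51), 105) = Add(Rational(-325992, 769), 105) = Rational(-245247, 769)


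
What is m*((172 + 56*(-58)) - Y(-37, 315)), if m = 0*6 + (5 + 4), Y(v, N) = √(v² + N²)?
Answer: -27684 - 9*√100594 ≈ -30539.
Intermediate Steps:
Y(v, N) = √(N² + v²)
m = 9 (m = 0 + 9 = 9)
m*((172 + 56*(-58)) - Y(-37, 315)) = 9*((172 + 56*(-58)) - √(315² + (-37)²)) = 9*((172 - 3248) - √(99225 + 1369)) = 9*(-3076 - √100594) = -27684 - 9*√100594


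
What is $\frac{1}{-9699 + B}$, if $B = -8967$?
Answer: $- \frac{1}{18666} \approx -5.3573 \cdot 10^{-5}$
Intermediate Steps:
$\frac{1}{-9699 + B} = \frac{1}{-9699 - 8967} = \frac{1}{-18666} = - \frac{1}{18666}$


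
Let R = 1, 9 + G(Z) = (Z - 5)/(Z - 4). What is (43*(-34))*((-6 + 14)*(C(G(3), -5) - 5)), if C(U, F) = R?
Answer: 46784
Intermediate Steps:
G(Z) = -9 + (-5 + Z)/(-4 + Z) (G(Z) = -9 + (Z - 5)/(Z - 4) = -9 + (-5 + Z)/(-4 + Z))
C(U, F) = 1
(43*(-34))*((-6 + 14)*(C(G(3), -5) - 5)) = (43*(-34))*((-6 + 14)*(1 - 5)) = -11696*(-4) = -1462*(-32) = 46784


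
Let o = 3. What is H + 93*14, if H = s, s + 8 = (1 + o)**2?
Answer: 1310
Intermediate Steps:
s = 8 (s = -8 + (1 + 3)**2 = -8 + 4**2 = -8 + 16 = 8)
H = 8
H + 93*14 = 8 + 93*14 = 8 + 1302 = 1310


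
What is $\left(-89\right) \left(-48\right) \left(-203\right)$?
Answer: $-867216$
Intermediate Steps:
$\left(-89\right) \left(-48\right) \left(-203\right) = 4272 \left(-203\right) = -867216$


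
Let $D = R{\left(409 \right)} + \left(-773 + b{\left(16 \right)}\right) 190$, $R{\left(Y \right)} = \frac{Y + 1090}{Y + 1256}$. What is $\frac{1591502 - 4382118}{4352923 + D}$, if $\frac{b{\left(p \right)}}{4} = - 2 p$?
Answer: $- \frac{580796955}{870323368} \approx -0.66733$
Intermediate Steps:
$b{\left(p \right)} = - 8 p$ ($b{\left(p \right)} = 4 \left(- 2 p\right) = - 8 p$)
$R{\left(Y \right)} = \frac{1090 + Y}{1256 + Y}$
$D = - \frac{285029851}{1665}$ ($D = \frac{1090 + 409}{1256 + 409} + \left(-773 - 128\right) 190 = \frac{1}{1665} \cdot 1499 + \left(-773 - 128\right) 190 = \frac{1}{1665} \cdot 1499 - 171190 = \frac{1499}{1665} - 171190 = - \frac{285029851}{1665} \approx -1.7119 \cdot 10^{5}$)
$\frac{1591502 - 4382118}{4352923 + D} = \frac{1591502 - 4382118}{4352923 - \frac{285029851}{1665}} = - \frac{2790616}{\frac{6962586944}{1665}} = \left(-2790616\right) \frac{1665}{6962586944} = - \frac{580796955}{870323368}$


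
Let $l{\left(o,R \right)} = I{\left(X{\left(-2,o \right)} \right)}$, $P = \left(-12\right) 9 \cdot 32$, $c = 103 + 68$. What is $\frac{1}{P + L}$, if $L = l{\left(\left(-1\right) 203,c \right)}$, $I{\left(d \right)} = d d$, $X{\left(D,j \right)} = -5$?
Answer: $- \frac{1}{3431} \approx -0.00029146$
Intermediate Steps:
$I{\left(d \right)} = d^{2}$
$c = 171$
$P = -3456$ ($P = \left(-108\right) 32 = -3456$)
$l{\left(o,R \right)} = 25$ ($l{\left(o,R \right)} = \left(-5\right)^{2} = 25$)
$L = 25$
$\frac{1}{P + L} = \frac{1}{-3456 + 25} = \frac{1}{-3431} = - \frac{1}{3431}$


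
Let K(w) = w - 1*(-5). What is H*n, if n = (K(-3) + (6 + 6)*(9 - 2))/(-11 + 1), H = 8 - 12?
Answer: 172/5 ≈ 34.400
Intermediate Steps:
K(w) = 5 + w (K(w) = w + 5 = 5 + w)
H = -4
n = -43/5 (n = ((5 - 3) + (6 + 6)*(9 - 2))/(-11 + 1) = (2 + 12*7)/(-10) = (2 + 84)*(-⅒) = 86*(-⅒) = -43/5 ≈ -8.6000)
H*n = -4*(-43/5) = 172/5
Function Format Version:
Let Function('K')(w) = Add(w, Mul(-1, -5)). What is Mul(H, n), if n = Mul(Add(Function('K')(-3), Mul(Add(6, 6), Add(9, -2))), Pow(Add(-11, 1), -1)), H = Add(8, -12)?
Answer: Rational(172, 5) ≈ 34.400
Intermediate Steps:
Function('K')(w) = Add(5, w) (Function('K')(w) = Add(w, 5) = Add(5, w))
H = -4
n = Rational(-43, 5) (n = Mul(Add(Add(5, -3), Mul(Add(6, 6), Add(9, -2))), Pow(Add(-11, 1), -1)) = Mul(Add(2, Mul(12, 7)), Pow(-10, -1)) = Mul(Add(2, 84), Rational(-1, 10)) = Mul(86, Rational(-1, 10)) = Rational(-43, 5) ≈ -8.6000)
Mul(H, n) = Mul(-4, Rational(-43, 5)) = Rational(172, 5)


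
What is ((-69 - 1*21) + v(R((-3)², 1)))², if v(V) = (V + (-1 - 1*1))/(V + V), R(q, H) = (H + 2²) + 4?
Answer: 2601769/324 ≈ 8030.1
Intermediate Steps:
R(q, H) = 8 + H (R(q, H) = (H + 4) + 4 = (4 + H) + 4 = 8 + H)
v(V) = (-2 + V)/(2*V) (v(V) = (V + (-1 - 1))/((2*V)) = (V - 2)*(1/(2*V)) = (-2 + V)*(1/(2*V)) = (-2 + V)/(2*V))
((-69 - 1*21) + v(R((-3)², 1)))² = ((-69 - 1*21) + (-2 + (8 + 1))/(2*(8 + 1)))² = ((-69 - 21) + (½)*(-2 + 9)/9)² = (-90 + (½)*(⅑)*7)² = (-90 + 7/18)² = (-1613/18)² = 2601769/324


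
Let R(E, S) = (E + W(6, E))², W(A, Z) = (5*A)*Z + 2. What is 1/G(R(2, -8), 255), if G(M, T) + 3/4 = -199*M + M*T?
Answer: 4/917501 ≈ 4.3597e-6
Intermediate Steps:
W(A, Z) = 2 + 5*A*Z (W(A, Z) = 5*A*Z + 2 = 2 + 5*A*Z)
R(E, S) = (2 + 31*E)² (R(E, S) = (E + (2 + 5*6*E))² = (E + (2 + 30*E))² = (2 + 31*E)²)
G(M, T) = -¾ - 199*M + M*T (G(M, T) = -¾ + (-199*M + M*T) = -¾ - 199*M + M*T)
1/G(R(2, -8), 255) = 1/(-¾ - 199*(2 + 31*2)² + (2 + 31*2)²*255) = 1/(-¾ - 199*(2 + 62)² + (2 + 62)²*255) = 1/(-¾ - 199*64² + 64²*255) = 1/(-¾ - 199*4096 + 4096*255) = 1/(-¾ - 815104 + 1044480) = 1/(917501/4) = 4/917501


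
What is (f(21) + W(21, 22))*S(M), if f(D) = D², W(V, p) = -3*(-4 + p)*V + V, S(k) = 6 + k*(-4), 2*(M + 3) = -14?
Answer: -30912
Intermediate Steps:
M = -10 (M = -3 + (½)*(-14) = -3 - 7 = -10)
S(k) = 6 - 4*k
W(V, p) = V - 3*V*(-4 + p) (W(V, p) = -3*V*(-4 + p) + V = V - 3*V*(-4 + p))
(f(21) + W(21, 22))*S(M) = (21² + 21*(13 - 3*22))*(6 - 4*(-10)) = (441 + 21*(13 - 66))*(6 + 40) = (441 + 21*(-53))*46 = (441 - 1113)*46 = -672*46 = -30912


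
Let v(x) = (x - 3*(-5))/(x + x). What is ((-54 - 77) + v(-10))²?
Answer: 275625/16 ≈ 17227.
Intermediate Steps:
v(x) = (15 + x)/(2*x) (v(x) = (x + 15)/((2*x)) = (15 + x)*(1/(2*x)) = (15 + x)/(2*x))
((-54 - 77) + v(-10))² = ((-54 - 77) + (½)*(15 - 10)/(-10))² = (-131 + (½)*(-⅒)*5)² = (-131 - ¼)² = (-525/4)² = 275625/16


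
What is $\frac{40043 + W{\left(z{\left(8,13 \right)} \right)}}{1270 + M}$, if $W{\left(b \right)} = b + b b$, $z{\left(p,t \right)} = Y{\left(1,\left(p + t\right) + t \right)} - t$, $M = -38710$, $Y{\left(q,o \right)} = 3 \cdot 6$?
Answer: $- \frac{40073}{37440} \approx -1.0703$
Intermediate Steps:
$Y{\left(q,o \right)} = 18$
$z{\left(p,t \right)} = 18 - t$
$W{\left(b \right)} = b + b^{2}$
$\frac{40043 + W{\left(z{\left(8,13 \right)} \right)}}{1270 + M} = \frac{40043 + \left(18 - 13\right) \left(1 + \left(18 - 13\right)\right)}{1270 - 38710} = \frac{40043 + \left(18 - 13\right) \left(1 + \left(18 - 13\right)\right)}{-37440} = \left(40043 + 5 \left(1 + 5\right)\right) \left(- \frac{1}{37440}\right) = \left(40043 + 5 \cdot 6\right) \left(- \frac{1}{37440}\right) = \left(40043 + 30\right) \left(- \frac{1}{37440}\right) = 40073 \left(- \frac{1}{37440}\right) = - \frac{40073}{37440}$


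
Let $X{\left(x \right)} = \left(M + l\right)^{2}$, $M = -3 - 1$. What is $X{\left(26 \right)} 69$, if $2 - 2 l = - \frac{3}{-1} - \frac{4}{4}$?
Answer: $1104$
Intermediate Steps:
$M = -4$
$l = 0$ ($l = 1 - \frac{- \frac{3}{-1} - \frac{4}{4}}{2} = 1 - \frac{\left(-3\right) \left(-1\right) - 1}{2} = 1 - \frac{3 - 1}{2} = 1 - 1 = 0$)
$X{\left(x \right)} = 16$ ($X{\left(x \right)} = \left(-4 + 0\right)^{2} = \left(-4\right)^{2} = 16$)
$X{\left(26 \right)} 69 = 16 \cdot 69 = 1104$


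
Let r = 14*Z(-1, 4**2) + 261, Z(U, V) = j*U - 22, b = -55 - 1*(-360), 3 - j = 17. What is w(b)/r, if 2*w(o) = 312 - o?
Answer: 7/298 ≈ 0.023490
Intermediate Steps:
j = -14 (j = 3 - 1*17 = 3 - 17 = -14)
b = 305 (b = -55 + 360 = 305)
w(o) = 156 - o/2 (w(o) = (312 - o)/2 = 156 - o/2)
Z(U, V) = -22 - 14*U (Z(U, V) = -14*U - 22 = -22 - 14*U)
r = 149 (r = 14*(-22 - 14*(-1)) + 261 = 14*(-22 + 14) + 261 = 14*(-8) + 261 = -112 + 261 = 149)
w(b)/r = (156 - 1/2*305)/149 = (156 - 305/2)*(1/149) = (7/2)*(1/149) = 7/298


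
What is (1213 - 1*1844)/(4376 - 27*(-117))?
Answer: -631/7535 ≈ -0.083742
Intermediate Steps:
(1213 - 1*1844)/(4376 - 27*(-117)) = (1213 - 1844)/(4376 + 3159) = -631/7535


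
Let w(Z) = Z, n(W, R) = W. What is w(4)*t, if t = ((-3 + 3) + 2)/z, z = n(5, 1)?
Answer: 8/5 ≈ 1.6000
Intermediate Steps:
z = 5
t = ⅖ (t = ((-3 + 3) + 2)/5 = (0 + 2)*(⅕) = 2*(⅕) = ⅖ ≈ 0.40000)
w(4)*t = 4*(⅖) = 8/5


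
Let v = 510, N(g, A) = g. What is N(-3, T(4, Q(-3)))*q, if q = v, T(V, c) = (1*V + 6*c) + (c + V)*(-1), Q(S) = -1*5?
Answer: -1530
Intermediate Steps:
Q(S) = -5
T(V, c) = 5*c (T(V, c) = (V + 6*c) + (V + c)*(-1) = (V + 6*c) + (-V - c) = 5*c)
q = 510
N(-3, T(4, Q(-3)))*q = -3*510 = -1530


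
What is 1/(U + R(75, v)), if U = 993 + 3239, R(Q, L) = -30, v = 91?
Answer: 1/4202 ≈ 0.00023798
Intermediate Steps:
U = 4232
1/(U + R(75, v)) = 1/(4232 - 30) = 1/4202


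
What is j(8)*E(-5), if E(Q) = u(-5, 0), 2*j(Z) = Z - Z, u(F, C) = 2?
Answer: 0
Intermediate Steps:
j(Z) = 0 (j(Z) = (Z - Z)/2 = (½)*0 = 0)
E(Q) = 2
j(8)*E(-5) = 0*2 = 0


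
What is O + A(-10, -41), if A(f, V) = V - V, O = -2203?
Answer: -2203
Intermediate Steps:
A(f, V) = 0
O + A(-10, -41) = -2203 + 0 = -2203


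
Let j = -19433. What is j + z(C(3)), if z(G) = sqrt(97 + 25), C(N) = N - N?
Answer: -19433 + sqrt(122) ≈ -19422.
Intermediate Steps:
C(N) = 0
z(G) = sqrt(122)
j + z(C(3)) = -19433 + sqrt(122)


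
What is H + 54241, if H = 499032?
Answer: 553273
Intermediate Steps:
H + 54241 = 499032 + 54241 = 553273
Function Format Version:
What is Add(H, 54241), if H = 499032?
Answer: 553273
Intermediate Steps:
Add(H, 54241) = Add(499032, 54241) = 553273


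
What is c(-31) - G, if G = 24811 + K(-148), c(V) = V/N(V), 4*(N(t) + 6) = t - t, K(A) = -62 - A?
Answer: -149351/6 ≈ -24892.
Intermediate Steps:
N(t) = -6 (N(t) = -6 + (t - t)/4 = -6 + (1/4)*0 = -6 + 0 = -6)
c(V) = -V/6 (c(V) = V/(-6) = V*(-1/6) = -V/6)
G = 24897 (G = 24811 + (-62 - 1*(-148)) = 24811 + (-62 + 148) = 24811 + 86 = 24897)
c(-31) - G = -1/6*(-31) - 1*24897 = 31/6 - 24897 = -149351/6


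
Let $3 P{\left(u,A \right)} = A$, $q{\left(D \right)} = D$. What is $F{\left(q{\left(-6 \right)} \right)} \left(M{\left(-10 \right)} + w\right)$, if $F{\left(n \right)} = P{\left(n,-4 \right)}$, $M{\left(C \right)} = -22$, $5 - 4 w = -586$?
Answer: $- \frac{503}{3} \approx -167.67$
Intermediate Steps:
$w = \frac{591}{4}$ ($w = \frac{5}{4} - - \frac{293}{2} = \frac{5}{4} + \frac{293}{2} = \frac{591}{4} \approx 147.75$)
$P{\left(u,A \right)} = \frac{A}{3}$
$F{\left(n \right)} = - \frac{4}{3}$ ($F{\left(n \right)} = \frac{1}{3} \left(-4\right) = - \frac{4}{3}$)
$F{\left(q{\left(-6 \right)} \right)} \left(M{\left(-10 \right)} + w\right) = - \frac{4 \left(-22 + \frac{591}{4}\right)}{3} = \left(- \frac{4}{3}\right) \frac{503}{4} = - \frac{503}{3}$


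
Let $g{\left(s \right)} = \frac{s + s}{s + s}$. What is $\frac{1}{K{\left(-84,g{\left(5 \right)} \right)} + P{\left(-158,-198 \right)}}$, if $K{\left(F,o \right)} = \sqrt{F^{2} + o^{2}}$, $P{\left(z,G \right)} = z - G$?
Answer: $- \frac{40}{5457} + \frac{\sqrt{7057}}{5457} \approx 0.0080641$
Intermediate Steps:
$g{\left(s \right)} = 1$ ($g{\left(s \right)} = \frac{2 s}{2 s} = 2 s \frac{1}{2 s} = 1$)
$\frac{1}{K{\left(-84,g{\left(5 \right)} \right)} + P{\left(-158,-198 \right)}} = \frac{1}{\sqrt{\left(-84\right)^{2} + 1^{2}} - -40} = \frac{1}{\sqrt{7056 + 1} + \left(-158 + 198\right)} = \frac{1}{\sqrt{7057} + 40} = \frac{1}{40 + \sqrt{7057}}$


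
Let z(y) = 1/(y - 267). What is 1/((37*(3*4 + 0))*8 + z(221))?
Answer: 46/163391 ≈ 0.00028153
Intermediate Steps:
z(y) = 1/(-267 + y)
1/((37*(3*4 + 0))*8 + z(221)) = 1/((37*(3*4 + 0))*8 + 1/(-267 + 221)) = 1/((37*(12 + 0))*8 + 1/(-46)) = 1/((37*12)*8 - 1/46) = 1/(444*8 - 1/46) = 1/(3552 - 1/46) = 1/(163391/46) = 46/163391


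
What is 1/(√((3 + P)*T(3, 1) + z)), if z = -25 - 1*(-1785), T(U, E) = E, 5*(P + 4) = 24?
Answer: √44095/8819 ≈ 0.023811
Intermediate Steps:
P = ⅘ (P = -4 + (⅕)*24 = -4 + 24/5 = ⅘ ≈ 0.80000)
z = 1760 (z = -25 + 1785 = 1760)
1/(√((3 + P)*T(3, 1) + z)) = 1/(√((3 + ⅘)*1 + 1760)) = 1/(√((19/5)*1 + 1760)) = 1/(√(19/5 + 1760)) = 1/(√(8819/5)) = 1/(√44095/5) = √44095/8819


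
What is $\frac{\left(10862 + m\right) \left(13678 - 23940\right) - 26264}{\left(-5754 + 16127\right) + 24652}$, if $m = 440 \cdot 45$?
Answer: $- \frac{104893236}{11675} \approx -8984.4$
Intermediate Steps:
$m = 19800$
$\frac{\left(10862 + m\right) \left(13678 - 23940\right) - 26264}{\left(-5754 + 16127\right) + 24652} = \frac{\left(10862 + 19800\right) \left(13678 - 23940\right) - 26264}{\left(-5754 + 16127\right) + 24652} = \frac{30662 \left(-10262\right) - 26264}{10373 + 24652} = \frac{-314653444 - 26264}{35025} = \left(-314679708\right) \frac{1}{35025} = - \frac{104893236}{11675}$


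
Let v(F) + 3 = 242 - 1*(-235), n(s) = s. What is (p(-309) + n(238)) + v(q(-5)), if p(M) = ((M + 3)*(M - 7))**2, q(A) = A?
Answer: 9350117128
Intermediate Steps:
p(M) = (-7 + M)**2*(3 + M)**2 (p(M) = ((3 + M)*(-7 + M))**2 = ((-7 + M)*(3 + M))**2 = (-7 + M)**2*(3 + M)**2)
v(F) = 474 (v(F) = -3 + (242 - 1*(-235)) = -3 + (242 + 235) = -3 + 477 = 474)
(p(-309) + n(238)) + v(q(-5)) = ((-7 - 309)**2*(3 - 309)**2 + 238) + 474 = ((-316)**2*(-306)**2 + 238) + 474 = (99856*93636 + 238) + 474 = (9350116416 + 238) + 474 = 9350116654 + 474 = 9350117128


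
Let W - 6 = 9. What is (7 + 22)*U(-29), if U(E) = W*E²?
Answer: 365835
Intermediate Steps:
W = 15 (W = 6 + 9 = 15)
U(E) = 15*E²
(7 + 22)*U(-29) = (7 + 22)*(15*(-29)²) = 29*(15*841) = 29*12615 = 365835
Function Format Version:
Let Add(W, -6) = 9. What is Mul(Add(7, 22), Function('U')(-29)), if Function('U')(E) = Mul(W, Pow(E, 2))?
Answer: 365835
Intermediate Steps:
W = 15 (W = Add(6, 9) = 15)
Function('U')(E) = Mul(15, Pow(E, 2))
Mul(Add(7, 22), Function('U')(-29)) = Mul(Add(7, 22), Mul(15, Pow(-29, 2))) = Mul(29, Mul(15, 841)) = Mul(29, 12615) = 365835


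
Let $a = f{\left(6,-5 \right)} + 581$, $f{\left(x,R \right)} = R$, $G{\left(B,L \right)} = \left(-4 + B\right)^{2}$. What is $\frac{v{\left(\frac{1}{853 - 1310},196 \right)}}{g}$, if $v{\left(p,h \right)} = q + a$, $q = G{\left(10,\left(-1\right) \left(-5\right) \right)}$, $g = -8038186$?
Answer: $- \frac{306}{4019093} \approx -7.6137 \cdot 10^{-5}$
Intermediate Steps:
$q = 36$ ($q = \left(-4 + 10\right)^{2} = 6^{2} = 36$)
$a = 576$ ($a = -5 + 581 = 576$)
$v{\left(p,h \right)} = 612$ ($v{\left(p,h \right)} = 36 + 576 = 612$)
$\frac{v{\left(\frac{1}{853 - 1310},196 \right)}}{g} = \frac{612}{-8038186} = 612 \left(- \frac{1}{8038186}\right) = - \frac{306}{4019093}$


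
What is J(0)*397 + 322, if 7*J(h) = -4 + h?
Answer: 666/7 ≈ 95.143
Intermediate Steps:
J(h) = -4/7 + h/7 (J(h) = (-4 + h)/7 = -4/7 + h/7)
J(0)*397 + 322 = (-4/7 + (1/7)*0)*397 + 322 = (-4/7 + 0)*397 + 322 = -4/7*397 + 322 = -1588/7 + 322 = 666/7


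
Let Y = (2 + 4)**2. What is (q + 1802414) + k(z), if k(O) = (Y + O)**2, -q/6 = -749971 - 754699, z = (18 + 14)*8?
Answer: 10915698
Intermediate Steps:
z = 256 (z = 32*8 = 256)
q = 9028020 (q = -6*(-749971 - 754699) = -6*(-1504670) = 9028020)
Y = 36 (Y = 6**2 = 36)
k(O) = (36 + O)**2
(q + 1802414) + k(z) = (9028020 + 1802414) + (36 + 256)**2 = 10830434 + 292**2 = 10830434 + 85264 = 10915698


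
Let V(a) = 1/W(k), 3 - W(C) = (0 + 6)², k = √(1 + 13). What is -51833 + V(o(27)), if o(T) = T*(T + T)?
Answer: -1710490/33 ≈ -51833.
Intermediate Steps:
k = √14 ≈ 3.7417
W(C) = -33 (W(C) = 3 - (0 + 6)² = 3 - 1*6² = 3 - 1*36 = 3 - 36 = -33)
o(T) = 2*T² (o(T) = T*(2*T) = 2*T²)
V(a) = -1/33 (V(a) = 1/(-33) = -1/33)
-51833 + V(o(27)) = -51833 - 1/33 = -1710490/33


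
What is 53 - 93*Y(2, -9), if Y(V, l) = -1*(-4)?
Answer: -319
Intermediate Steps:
Y(V, l) = 4
53 - 93*Y(2, -9) = 53 - 93*4 = 53 - 372 = -319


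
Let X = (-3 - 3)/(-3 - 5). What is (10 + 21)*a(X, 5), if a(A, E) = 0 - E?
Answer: -155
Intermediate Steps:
X = ¾ (X = -6/(-8) = -6*(-⅛) = ¾ ≈ 0.75000)
a(A, E) = -E
(10 + 21)*a(X, 5) = (10 + 21)*(-1*5) = 31*(-5) = -155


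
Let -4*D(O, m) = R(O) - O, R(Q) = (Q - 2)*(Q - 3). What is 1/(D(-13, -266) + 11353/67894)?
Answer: -135788/8565885 ≈ -0.015852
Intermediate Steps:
R(Q) = (-3 + Q)*(-2 + Q) (R(Q) = (-2 + Q)*(-3 + Q) = (-3 + Q)*(-2 + Q))
D(O, m) = -3/2 - O**2/4 + 3*O/2 (D(O, m) = -((6 + O**2 - 5*O) - O)/4 = -(6 + O**2 - 6*O)/4 = -3/2 - O**2/4 + 3*O/2)
1/(D(-13, -266) + 11353/67894) = 1/((-3/2 - 1/4*(-13)**2 + (3/2)*(-13)) + 11353/67894) = 1/((-3/2 - 1/4*169 - 39/2) + 11353*(1/67894)) = 1/((-3/2 - 169/4 - 39/2) + 11353/67894) = 1/(-253/4 + 11353/67894) = 1/(-8565885/135788) = -135788/8565885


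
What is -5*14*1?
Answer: -70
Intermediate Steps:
-5*14*1 = -70*1 = -70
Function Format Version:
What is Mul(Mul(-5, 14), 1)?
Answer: -70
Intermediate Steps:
Mul(Mul(-5, 14), 1) = Mul(-70, 1) = -70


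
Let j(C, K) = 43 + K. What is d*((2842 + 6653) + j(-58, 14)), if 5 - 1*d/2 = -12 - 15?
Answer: 611328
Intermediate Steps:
d = 64 (d = 10 - 2*(-12 - 15) = 10 - 2*(-27) = 10 + 54 = 64)
d*((2842 + 6653) + j(-58, 14)) = 64*((2842 + 6653) + (43 + 14)) = 64*(9495 + 57) = 64*9552 = 611328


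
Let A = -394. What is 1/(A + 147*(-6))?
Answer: -1/1276 ≈ -0.00078370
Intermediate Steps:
1/(A + 147*(-6)) = 1/(-394 + 147*(-6)) = 1/(-394 - 882) = 1/(-1276) = -1/1276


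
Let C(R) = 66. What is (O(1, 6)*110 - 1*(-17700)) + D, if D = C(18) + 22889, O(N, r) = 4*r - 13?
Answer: 41865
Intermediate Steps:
O(N, r) = -13 + 4*r
D = 22955 (D = 66 + 22889 = 22955)
(O(1, 6)*110 - 1*(-17700)) + D = ((-13 + 4*6)*110 - 1*(-17700)) + 22955 = ((-13 + 24)*110 + 17700) + 22955 = (11*110 + 17700) + 22955 = (1210 + 17700) + 22955 = 18910 + 22955 = 41865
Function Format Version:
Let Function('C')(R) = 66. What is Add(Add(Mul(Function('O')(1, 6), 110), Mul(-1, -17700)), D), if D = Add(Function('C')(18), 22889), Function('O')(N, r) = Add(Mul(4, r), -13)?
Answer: 41865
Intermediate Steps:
Function('O')(N, r) = Add(-13, Mul(4, r))
D = 22955 (D = Add(66, 22889) = 22955)
Add(Add(Mul(Function('O')(1, 6), 110), Mul(-1, -17700)), D) = Add(Add(Mul(Add(-13, Mul(4, 6)), 110), Mul(-1, -17700)), 22955) = Add(Add(Mul(Add(-13, 24), 110), 17700), 22955) = Add(Add(Mul(11, 110), 17700), 22955) = Add(Add(1210, 17700), 22955) = Add(18910, 22955) = 41865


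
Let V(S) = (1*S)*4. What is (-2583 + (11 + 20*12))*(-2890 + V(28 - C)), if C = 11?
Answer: 6580904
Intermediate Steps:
V(S) = 4*S (V(S) = S*4 = 4*S)
(-2583 + (11 + 20*12))*(-2890 + V(28 - C)) = (-2583 + (11 + 20*12))*(-2890 + 4*(28 - 1*11)) = (-2583 + (11 + 240))*(-2890 + 4*(28 - 11)) = (-2583 + 251)*(-2890 + 4*17) = -2332*(-2890 + 68) = -2332*(-2822) = 6580904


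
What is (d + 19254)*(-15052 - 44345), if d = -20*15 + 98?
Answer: -1131631644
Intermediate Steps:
d = -202 (d = -300 + 98 = -202)
(d + 19254)*(-15052 - 44345) = (-202 + 19254)*(-15052 - 44345) = 19052*(-59397) = -1131631644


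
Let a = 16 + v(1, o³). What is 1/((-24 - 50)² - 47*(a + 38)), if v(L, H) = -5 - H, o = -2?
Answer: 1/2797 ≈ 0.00035753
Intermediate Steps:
a = 19 (a = 16 + (-5 - 1*(-2)³) = 16 + (-5 - 1*(-8)) = 16 + (-5 + 8) = 16 + 3 = 19)
1/((-24 - 50)² - 47*(a + 38)) = 1/((-24 - 50)² - 47*(19 + 38)) = 1/((-74)² - 47*57) = 1/(5476 - 2679) = 1/2797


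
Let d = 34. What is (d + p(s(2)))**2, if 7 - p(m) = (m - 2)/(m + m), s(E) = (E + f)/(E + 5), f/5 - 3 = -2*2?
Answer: 52441/36 ≈ 1456.7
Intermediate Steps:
f = -5 (f = 15 + 5*(-2*2) = 15 + 5*(-4) = 15 - 20 = -5)
s(E) = (-5 + E)/(5 + E) (s(E) = (E - 5)/(E + 5) = (-5 + E)/(5 + E))
p(m) = 7 - (-2 + m)/(2*m) (p(m) = 7 - (m - 2)/(m + m) = 7 - (-2 + m)/(2*m))
(d + p(s(2)))**2 = (34 + (13/2 + 1/((-5 + 2)/(5 + 2))))**2 = (34 + (13/2 + 1/(-3/7)))**2 = (34 + (13/2 - 7/3))**2 = (34 + 25/6)**2 = (229/6)**2 = 52441/36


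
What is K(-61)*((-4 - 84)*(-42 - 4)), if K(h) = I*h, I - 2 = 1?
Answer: -740784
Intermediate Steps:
I = 3 (I = 2 + 1 = 3)
K(h) = 3*h
K(-61)*((-4 - 84)*(-42 - 4)) = (3*(-61))*((-4 - 84)*(-42 - 4)) = -(-16104)*(-46) = -183*4048 = -740784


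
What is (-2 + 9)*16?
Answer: 112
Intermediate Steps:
(-2 + 9)*16 = 7*16 = 112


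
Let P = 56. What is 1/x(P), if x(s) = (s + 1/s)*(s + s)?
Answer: 1/6274 ≈ 0.00015939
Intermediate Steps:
x(s) = 2*s*(s + 1/s) (x(s) = (s + 1/s)*(2*s) = 2*s*(s + 1/s))
1/x(P) = 1/(2 + 2*56²) = 1/(2 + 2*3136) = 1/(2 + 6272) = 1/6274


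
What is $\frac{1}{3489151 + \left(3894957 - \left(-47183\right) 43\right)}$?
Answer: $\frac{1}{9412977} \approx 1.0624 \cdot 10^{-7}$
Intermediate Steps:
$\frac{1}{3489151 + \left(3894957 - \left(-47183\right) 43\right)} = \frac{1}{3489151 + \left(3894957 - -2028869\right)} = \frac{1}{3489151 + \left(3894957 + 2028869\right)} = \frac{1}{3489151 + 5923826} = \frac{1}{9412977}$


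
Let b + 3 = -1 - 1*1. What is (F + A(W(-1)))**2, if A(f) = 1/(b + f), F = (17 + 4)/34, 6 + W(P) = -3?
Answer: 4225/14161 ≈ 0.29835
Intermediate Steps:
W(P) = -9 (W(P) = -6 - 3 = -9)
F = 21/34 (F = 21*(1/34) = 21/34 ≈ 0.61765)
b = -5 (b = -3 + (-1 - 1*1) = -3 + (-1 - 1) = -3 - 2 = -5)
A(f) = 1/(-5 + f)
(F + A(W(-1)))**2 = (21/34 + 1/(-5 - 9))**2 = (21/34 + 1/(-14))**2 = (21/34 - 1/14)**2 = (65/119)**2 = 4225/14161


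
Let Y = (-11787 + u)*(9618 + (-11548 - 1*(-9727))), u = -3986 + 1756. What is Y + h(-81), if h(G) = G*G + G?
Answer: -109284069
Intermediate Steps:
u = -2230
h(G) = G + G**2 (h(G) = G**2 + G = G + G**2)
Y = -109290549 (Y = (-11787 - 2230)*(9618 + (-11548 - 1*(-9727))) = -14017*(9618 + (-11548 + 9727)) = -14017*(9618 - 1821) = -14017*7797 = -109290549)
Y + h(-81) = -109290549 - 81*(1 - 81) = -109290549 - 81*(-80) = -109290549 + 6480 = -109284069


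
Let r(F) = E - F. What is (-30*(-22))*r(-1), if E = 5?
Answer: 3960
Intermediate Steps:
r(F) = 5 - F
(-30*(-22))*r(-1) = (-30*(-22))*(5 - 1*(-1)) = 660*(5 + 1) = 660*6 = 3960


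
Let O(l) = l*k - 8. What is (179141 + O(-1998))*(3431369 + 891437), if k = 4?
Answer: 739809341646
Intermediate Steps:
O(l) = -8 + 4*l (O(l) = l*4 - 8 = 4*l - 8 = -8 + 4*l)
(179141 + O(-1998))*(3431369 + 891437) = (179141 + (-8 + 4*(-1998)))*(3431369 + 891437) = (179141 + (-8 - 7992))*4322806 = (179141 - 8000)*4322806 = 171141*4322806 = 739809341646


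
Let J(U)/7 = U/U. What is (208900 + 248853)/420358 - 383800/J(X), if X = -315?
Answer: -161330196129/2942506 ≈ -54828.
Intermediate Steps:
J(U) = 7 (J(U) = 7*(U/U) = 7*1 = 7)
(208900 + 248853)/420358 - 383800/J(X) = (208900 + 248853)/420358 - 383800/7 = 457753*(1/420358) - 383800*⅐ = 457753/420358 - 383800/7 = -161330196129/2942506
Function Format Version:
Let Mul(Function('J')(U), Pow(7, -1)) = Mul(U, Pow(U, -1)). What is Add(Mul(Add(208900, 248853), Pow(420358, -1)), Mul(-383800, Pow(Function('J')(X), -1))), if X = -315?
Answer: Rational(-161330196129, 2942506) ≈ -54828.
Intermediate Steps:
Function('J')(U) = 7 (Function('J')(U) = Mul(7, Mul(U, Pow(U, -1))) = Mul(7, 1) = 7)
Add(Mul(Add(208900, 248853), Pow(420358, -1)), Mul(-383800, Pow(Function('J')(X), -1))) = Add(Mul(Add(208900, 248853), Pow(420358, -1)), Mul(-383800, Pow(7, -1))) = Add(Mul(457753, Rational(1, 420358)), Mul(-383800, Rational(1, 7))) = Add(Rational(457753, 420358), Rational(-383800, 7)) = Rational(-161330196129, 2942506)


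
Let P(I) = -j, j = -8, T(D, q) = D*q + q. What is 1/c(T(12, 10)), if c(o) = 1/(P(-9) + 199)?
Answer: 207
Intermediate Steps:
T(D, q) = q + D*q
P(I) = 8 (P(I) = -1*(-8) = 8)
c(o) = 1/207 (c(o) = 1/(8 + 199) = 1/207)
1/c(T(12, 10)) = 1/(1/207) = 207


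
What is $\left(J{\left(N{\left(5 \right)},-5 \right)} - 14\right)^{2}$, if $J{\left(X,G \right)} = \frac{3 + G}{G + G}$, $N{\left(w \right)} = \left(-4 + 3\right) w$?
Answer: $\frac{4761}{25} \approx 190.44$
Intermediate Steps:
$N{\left(w \right)} = - w$
$J{\left(X,G \right)} = \frac{3 + G}{2 G}$
$\left(J{\left(N{\left(5 \right)},-5 \right)} - 14\right)^{2} = \left(\frac{3 - 5}{2 \left(-5\right)} - 14\right)^{2} = \left(\frac{1}{2} \left(- \frac{1}{5}\right) \left(-2\right) - 14\right)^{2} = \left(\frac{1}{5} - 14\right)^{2} = \left(- \frac{69}{5}\right)^{2} = \frac{4761}{25}$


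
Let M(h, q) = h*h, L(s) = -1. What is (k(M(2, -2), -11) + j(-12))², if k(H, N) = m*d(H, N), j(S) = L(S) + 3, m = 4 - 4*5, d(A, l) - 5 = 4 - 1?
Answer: 15876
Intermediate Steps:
d(A, l) = 8 (d(A, l) = 5 + (4 - 1) = 5 + 3 = 8)
m = -16 (m = 4 - 20 = -16)
M(h, q) = h²
j(S) = 2 (j(S) = -1 + 3 = 2)
k(H, N) = -128 (k(H, N) = -16*8 = -128)
(k(M(2, -2), -11) + j(-12))² = (-128 + 2)² = (-126)² = 15876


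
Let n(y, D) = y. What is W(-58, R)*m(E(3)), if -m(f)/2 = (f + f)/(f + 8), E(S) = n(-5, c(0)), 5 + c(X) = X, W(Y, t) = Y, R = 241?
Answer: -1160/3 ≈ -386.67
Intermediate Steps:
c(X) = -5 + X
E(S) = -5
m(f) = -4*f/(8 + f) (m(f) = -2*(f + f)/(f + 8) = -2*2*f/(8 + f) = -4*f/(8 + f))
W(-58, R)*m(E(3)) = -(-232)*(-5)/(8 - 5) = -(-232)*(-5)/3 = -58*20/3 = -1160/3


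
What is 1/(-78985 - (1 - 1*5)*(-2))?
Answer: -1/78993 ≈ -1.2659e-5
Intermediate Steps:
1/(-78985 - (1 - 1*5)*(-2)) = 1/(-78985 - (1 - 5)*(-2)) = 1/(-78985 - 1*(-4)*(-2)) = 1/(-78985 + 4*(-2)) = 1/(-78985 - 8) = 1/(-78993) = -1/78993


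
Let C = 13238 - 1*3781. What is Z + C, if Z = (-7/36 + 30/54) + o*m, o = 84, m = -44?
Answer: 207409/36 ≈ 5761.4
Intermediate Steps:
C = 9457 (C = 13238 - 3781 = 9457)
Z = -133043/36 (Z = (-7/36 + 30/54) + 84*(-44) = (-7*1/36 + 30*(1/54)) - 3696 = (-7/36 + 5/9) - 3696 = 13/36 - 3696 = -133043/36 ≈ -3695.6)
Z + C = -133043/36 + 9457 = 207409/36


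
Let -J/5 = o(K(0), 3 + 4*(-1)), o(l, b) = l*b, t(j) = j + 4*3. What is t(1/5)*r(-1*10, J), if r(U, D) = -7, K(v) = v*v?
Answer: -427/5 ≈ -85.400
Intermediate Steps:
K(v) = v²
t(j) = 12 + j (t(j) = j + 12 = 12 + j)
o(l, b) = b*l
J = 0 (J = -5*(3 + 4*(-1))*0² = -5*(3 - 4)*0 = -(-5)*0 = -5*0 = 0)
t(1/5)*r(-1*10, J) = (12 + 1/5)*(-7) = (12 + ⅕)*(-7) = (61/5)*(-7) = -427/5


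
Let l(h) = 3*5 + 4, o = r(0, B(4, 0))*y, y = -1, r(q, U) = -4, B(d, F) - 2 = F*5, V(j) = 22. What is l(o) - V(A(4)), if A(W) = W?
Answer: -3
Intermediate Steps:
B(d, F) = 2 + 5*F (B(d, F) = 2 + F*5 = 2 + 5*F)
o = 4 (o = -4*(-1) = 4)
l(h) = 19 (l(h) = 15 + 4 = 19)
l(o) - V(A(4)) = 19 - 1*22 = 19 - 22 = -3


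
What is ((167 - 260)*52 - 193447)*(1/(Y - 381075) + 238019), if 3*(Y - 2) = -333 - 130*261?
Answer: -18523801969545955/392494 ≈ -4.7195e+10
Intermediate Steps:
Y = -11419 (Y = 2 + (-333 - 130*261)/3 = 2 + (-333 - 33930)/3 = 2 + (⅓)*(-34263) = 2 - 11421 = -11419)
((167 - 260)*52 - 193447)*(1/(Y - 381075) + 238019) = ((167 - 260)*52 - 193447)*(1/(-11419 - 381075) + 238019) = (-93*52 - 193447)*(1/(-392494) + 238019) = (-4836 - 193447)*(-1/392494 + 238019) = -198283*93421029385/392494 = -18523801969545955/392494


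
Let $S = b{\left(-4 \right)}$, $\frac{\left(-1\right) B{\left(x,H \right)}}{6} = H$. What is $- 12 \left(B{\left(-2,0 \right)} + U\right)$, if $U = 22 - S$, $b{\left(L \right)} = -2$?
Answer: $-288$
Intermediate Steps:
$B{\left(x,H \right)} = - 6 H$
$S = -2$
$U = 24$ ($U = 22 - -2 = 22 + 2 = 24$)
$- 12 \left(B{\left(-2,0 \right)} + U\right) = - 12 \left(\left(-6\right) 0 + 24\right) = - 12 \left(0 + 24\right) = \left(-12\right) 24 = -288$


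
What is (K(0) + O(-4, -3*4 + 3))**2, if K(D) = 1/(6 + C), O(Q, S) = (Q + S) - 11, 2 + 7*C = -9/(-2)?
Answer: 4502884/7921 ≈ 568.47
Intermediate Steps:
C = 5/14 (C = -2/7 + (-9/(-2))/7 = -2/7 + (-9*(-1/2))/7 = -2/7 + (1/7)*(9/2) = -2/7 + 9/14 = 5/14 ≈ 0.35714)
O(Q, S) = -11 + Q + S
K(D) = 14/89 (K(D) = 1/(6 + 5/14) = 1/(89/14) = 14/89)
(K(0) + O(-4, -3*4 + 3))**2 = (14/89 + (-11 - 4 + (-3*4 + 3)))**2 = (14/89 + (-11 - 4 + (-12 + 3)))**2 = (14/89 + (-11 - 4 - 9))**2 = (14/89 - 24)**2 = (-2122/89)**2 = 4502884/7921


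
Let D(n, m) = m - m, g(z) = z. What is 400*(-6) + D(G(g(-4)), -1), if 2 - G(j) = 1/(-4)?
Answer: -2400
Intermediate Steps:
G(j) = 9/4 (G(j) = 2 - 1/(-4) = 2 - 1*(-1/4) = 2 + 1/4 = 9/4)
D(n, m) = 0
400*(-6) + D(G(g(-4)), -1) = 400*(-6) + 0 = -2400 + 0 = -2400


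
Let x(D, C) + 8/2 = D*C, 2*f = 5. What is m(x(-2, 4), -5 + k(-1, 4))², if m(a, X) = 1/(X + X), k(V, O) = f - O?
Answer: 1/169 ≈ 0.0059172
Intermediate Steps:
f = 5/2 (f = (½)*5 = 5/2 ≈ 2.5000)
x(D, C) = -4 + C*D (x(D, C) = -4 + D*C = -4 + C*D)
k(V, O) = 5/2 - O
m(a, X) = 1/(2*X)
m(x(-2, 4), -5 + k(-1, 4))² = (1/(2*(-5 + (5/2 - 1*4))))² = (1/(2*(-5 + (5/2 - 4))))² = (1/(2*(-5 - 3/2)))² = (1/(2*(-13/2)))² = ((½)*(-2/13))² = (-1/13)² = 1/169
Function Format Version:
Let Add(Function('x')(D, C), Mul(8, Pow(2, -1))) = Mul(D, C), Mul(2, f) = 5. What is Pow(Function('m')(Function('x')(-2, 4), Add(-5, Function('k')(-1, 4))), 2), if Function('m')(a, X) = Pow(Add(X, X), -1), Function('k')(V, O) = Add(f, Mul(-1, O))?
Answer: Rational(1, 169) ≈ 0.0059172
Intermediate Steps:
f = Rational(5, 2) (f = Mul(Rational(1, 2), 5) = Rational(5, 2) ≈ 2.5000)
Function('x')(D, C) = Add(-4, Mul(C, D)) (Function('x')(D, C) = Add(-4, Mul(D, C)) = Add(-4, Mul(C, D)))
Function('k')(V, O) = Add(Rational(5, 2), Mul(-1, O))
Function('m')(a, X) = Mul(Rational(1, 2), Pow(X, -1)) (Function('m')(a, X) = Pow(Mul(2, X), -1) = Mul(Rational(1, 2), Pow(X, -1)))
Pow(Function('m')(Function('x')(-2, 4), Add(-5, Function('k')(-1, 4))), 2) = Pow(Mul(Rational(1, 2), Pow(Add(-5, Add(Rational(5, 2), Mul(-1, 4))), -1)), 2) = Pow(Mul(Rational(1, 2), Pow(Add(-5, Add(Rational(5, 2), -4)), -1)), 2) = Pow(Mul(Rational(1, 2), Pow(Add(-5, Rational(-3, 2)), -1)), 2) = Pow(Mul(Rational(1, 2), Pow(Rational(-13, 2), -1)), 2) = Pow(Mul(Rational(1, 2), Rational(-2, 13)), 2) = Pow(Rational(-1, 13), 2) = Rational(1, 169)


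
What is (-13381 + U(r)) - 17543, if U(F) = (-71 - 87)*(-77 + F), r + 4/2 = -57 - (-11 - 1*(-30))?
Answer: -6434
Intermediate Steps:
r = -78 (r = -2 + (-57 - (-11 - 1*(-30))) = -2 + (-57 - (-11 + 30)) = -2 + (-57 - 1*19) = -2 + (-57 - 19) = -2 - 76 = -78)
U(F) = 12166 - 158*F (U(F) = -158*(-77 + F) = 12166 - 158*F)
(-13381 + U(r)) - 17543 = (-13381 + (12166 - 158*(-78))) - 17543 = (-13381 + (12166 + 12324)) - 17543 = (-13381 + 24490) - 17543 = 11109 - 17543 = -6434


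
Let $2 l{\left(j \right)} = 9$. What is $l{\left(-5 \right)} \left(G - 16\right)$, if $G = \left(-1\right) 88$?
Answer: $-468$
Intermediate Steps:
$l{\left(j \right)} = \frac{9}{2}$ ($l{\left(j \right)} = \frac{1}{2} \cdot 9 = \frac{9}{2}$)
$G = -88$
$l{\left(-5 \right)} \left(G - 16\right) = \frac{9 \left(-88 - 16\right)}{2} = \frac{9}{2} \left(-104\right) = -468$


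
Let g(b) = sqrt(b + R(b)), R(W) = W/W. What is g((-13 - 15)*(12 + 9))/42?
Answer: I*sqrt(587)/42 ≈ 0.57686*I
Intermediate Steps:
R(W) = 1
g(b) = sqrt(1 + b) (g(b) = sqrt(b + 1) = sqrt(1 + b))
g((-13 - 15)*(12 + 9))/42 = sqrt(1 + (-13 - 15)*(12 + 9))/42 = sqrt(1 - 28*21)*(1/42) = sqrt(1 - 588)*(1/42) = sqrt(-587)*(1/42) = (I*sqrt(587))*(1/42) = I*sqrt(587)/42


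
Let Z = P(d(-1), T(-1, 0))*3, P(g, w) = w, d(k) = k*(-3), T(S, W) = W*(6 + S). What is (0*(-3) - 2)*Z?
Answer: 0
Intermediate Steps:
d(k) = -3*k
Z = 0 (Z = (0*(6 - 1))*3 = (0*5)*3 = 0*3 = 0)
(0*(-3) - 2)*Z = (0*(-3) - 2)*0 = (0 - 2)*0 = -2*0 = 0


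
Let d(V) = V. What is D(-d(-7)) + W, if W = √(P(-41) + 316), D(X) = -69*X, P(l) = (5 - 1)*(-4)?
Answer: -483 + 10*√3 ≈ -465.68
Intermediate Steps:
P(l) = -16 (P(l) = 4*(-4) = -16)
W = 10*√3 (W = √(-16 + 316) = √300 = 10*√3 ≈ 17.320)
D(-d(-7)) + W = -(-69)*(-7) + 10*√3 = -69*7 + 10*√3 = -483 + 10*√3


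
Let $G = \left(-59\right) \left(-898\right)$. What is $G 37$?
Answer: $1960334$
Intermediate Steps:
$G = 52982$
$G 37 = 52982 \cdot 37 = 1960334$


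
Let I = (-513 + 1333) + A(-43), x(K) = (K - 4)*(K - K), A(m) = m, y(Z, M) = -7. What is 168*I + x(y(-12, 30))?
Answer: 130536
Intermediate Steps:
x(K) = 0 (x(K) = (-4 + K)*0 = 0)
I = 777 (I = (-513 + 1333) - 43 = 820 - 43 = 777)
168*I + x(y(-12, 30)) = 168*777 + 0 = 130536 + 0 = 130536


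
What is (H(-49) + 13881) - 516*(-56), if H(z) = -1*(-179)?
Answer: 42956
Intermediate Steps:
H(z) = 179
(H(-49) + 13881) - 516*(-56) = (179 + 13881) - 516*(-56) = 14060 + 28896 = 42956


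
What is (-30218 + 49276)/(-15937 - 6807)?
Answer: -9529/11372 ≈ -0.83794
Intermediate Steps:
(-30218 + 49276)/(-15937 - 6807) = 19058/(-22744) = 19058*(-1/22744) = -9529/11372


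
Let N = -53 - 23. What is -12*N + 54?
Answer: 966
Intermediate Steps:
N = -76
-12*N + 54 = -12*(-76) + 54 = 912 + 54 = 966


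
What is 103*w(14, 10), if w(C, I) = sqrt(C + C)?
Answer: 206*sqrt(7) ≈ 545.02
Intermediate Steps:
w(C, I) = sqrt(2)*sqrt(C) (w(C, I) = sqrt(2*C) = sqrt(2)*sqrt(C))
103*w(14, 10) = 103*(sqrt(2)*sqrt(14)) = 103*(2*sqrt(7)) = 206*sqrt(7)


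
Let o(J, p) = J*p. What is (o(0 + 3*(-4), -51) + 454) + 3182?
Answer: 4248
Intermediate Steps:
(o(0 + 3*(-4), -51) + 454) + 3182 = ((0 + 3*(-4))*(-51) + 454) + 3182 = ((0 - 12)*(-51) + 454) + 3182 = (-12*(-51) + 454) + 3182 = (612 + 454) + 3182 = 1066 + 3182 = 4248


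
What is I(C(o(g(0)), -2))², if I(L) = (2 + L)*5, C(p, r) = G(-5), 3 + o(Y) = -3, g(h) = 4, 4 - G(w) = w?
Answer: 3025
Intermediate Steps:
G(w) = 4 - w
o(Y) = -6 (o(Y) = -3 - 3 = -6)
C(p, r) = 9 (C(p, r) = 4 - 1*(-5) = 4 + 5 = 9)
I(L) = 10 + 5*L
I(C(o(g(0)), -2))² = (10 + 5*9)² = (10 + 45)² = 55² = 3025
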